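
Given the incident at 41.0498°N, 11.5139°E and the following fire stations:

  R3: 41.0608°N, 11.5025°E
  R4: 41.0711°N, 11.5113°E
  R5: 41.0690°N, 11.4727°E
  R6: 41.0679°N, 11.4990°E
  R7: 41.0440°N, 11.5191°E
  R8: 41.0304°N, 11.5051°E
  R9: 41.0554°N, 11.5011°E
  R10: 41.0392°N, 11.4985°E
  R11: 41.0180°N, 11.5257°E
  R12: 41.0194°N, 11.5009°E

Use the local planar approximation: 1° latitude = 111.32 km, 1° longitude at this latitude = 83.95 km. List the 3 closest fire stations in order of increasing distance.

R7, R9, R3

Distances from 41.0498°N, 11.5139°E:
R3: √((0.0110·111.32)² + (-0.0114·83.95)²) = √(1.499449 + 0.915906) = 1.5541 km
R4: √((0.0213·111.32)² + (-0.0026·83.95)²) = √(5.622191 + 0.047642) = 2.3811 km
R5: √((0.0192·111.32)² + (-0.0412·83.95)²) = √(4.568239 + 11.962882) = 4.0658 km
R6: √((0.0181·111.32)² + (-0.0149·83.95)²) = √(4.059790 + 1.564638) = 2.3716 km
R7: √((-0.0058·111.32)² + (0.0052·83.95)²) = √(0.416872 + 0.190567) = 0.7794 km
R8: √((-0.0194·111.32)² + (-0.0088·83.95)²) = √(4.663907 + 0.545766) = 2.2825 km
R9: √((0.0056·111.32)² + (-0.0128·83.95)²) = √(0.388618 + 1.154679) = 1.2423 km
R10: √((-0.0106·111.32)² + (-0.0154·83.95)²) = √(1.392381 + 1.671409) = 1.7504 km
R11: √((-0.0318·111.32)² + (0.0118·83.95)²) = √(12.531430 + 0.981308) = 3.6760 km
R12: √((-0.0304·111.32)² + (-0.0130·83.95)²) = √(11.452322 + 1.191045) = 3.5558 km
Sorted: R7 (0.7794 km) < R9 (1.2423 km) < R3 (1.5541 km) < R10 (1.7504 km) < R8 (2.2825 km) < …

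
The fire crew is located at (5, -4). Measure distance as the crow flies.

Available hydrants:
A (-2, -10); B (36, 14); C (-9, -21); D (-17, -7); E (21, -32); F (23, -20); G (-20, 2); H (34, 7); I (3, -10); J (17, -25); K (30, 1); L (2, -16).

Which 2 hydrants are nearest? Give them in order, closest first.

Distances from (5, -4):
A: √((-7)² + (-6)²) = √(49.000 + 36.000) = 9.2
B: √((31)² + (18)²) = √(961.000 + 324.000) = 35.8
C: √((-14)² + (-17)²) = √(196.000 + 289.000) = 22.0
D: √((-22)² + (-3)²) = √(484.000 + 9.000) = 22.2
E: √((16)² + (-28)²) = √(256.000 + 784.000) = 32.2
F: √((18)² + (-16)²) = √(324.000 + 256.000) = 24.1
G: √((-25)² + (6)²) = √(625.000 + 36.000) = 25.7
H: √((29)² + (11)²) = √(841.000 + 121.000) = 31.0
I: √((-2)² + (-6)²) = √(4.000 + 36.000) = 6.3
J: √((12)² + (-21)²) = √(144.000 + 441.000) = 24.2
K: √((25)² + (5)²) = √(625.000 + 25.000) = 25.5
L: √((-3)² + (-12)²) = √(9.000 + 144.000) = 12.4
Sorted: I (6.3) < A (9.2) < L (12.4) < C (22.0) < …

I, A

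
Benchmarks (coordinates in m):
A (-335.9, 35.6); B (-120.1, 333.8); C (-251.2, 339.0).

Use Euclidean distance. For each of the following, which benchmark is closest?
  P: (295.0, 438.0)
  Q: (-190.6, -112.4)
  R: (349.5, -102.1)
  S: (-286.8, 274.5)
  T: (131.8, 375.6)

P at (295.0, 438.0):
  A: √((-630.9)² + (-402.4)²) = √(398034.810 + 161925.760) = 748.3 m
  B: √((-415.1)² + (-104.2)²) = √(172308.010 + 10857.640) = 428.0 m
  C: √((-546.2)² + (-99.0)²) = √(298334.440 + 9801.000) = 555.1 m
  → nearest: B (428.0 m)
Q at (-190.6, -112.4):
  A: √((-145.3)² + (148.0)²) = √(21112.090 + 21904.000) = 207.4 m
  B: √((70.5)² + (446.2)²) = √(4970.250 + 199094.440) = 451.7 m
  C: √((-60.6)² + (451.4)²) = √(3672.360 + 203761.960) = 455.4 m
  → nearest: A (207.4 m)
R at (349.5, -102.1):
  A: √((-685.4)² + (137.7)²) = √(469773.160 + 18961.290) = 699.1 m
  B: √((-469.6)² + (435.9)²) = √(220524.160 + 190008.810) = 640.7 m
  C: √((-600.7)² + (441.1)²) = √(360840.490 + 194569.210) = 745.3 m
  → nearest: B (640.7 m)
S at (-286.8, 274.5):
  A: √((-49.1)² + (-238.9)²) = √(2410.810 + 57073.210) = 243.9 m
  B: √((166.7)² + (59.3)²) = √(27788.890 + 3516.490) = 176.9 m
  C: √((35.6)² + (64.5)²) = √(1267.360 + 4160.250) = 73.7 m
  → nearest: C (73.7 m)
T at (131.8, 375.6):
  A: √((-467.7)² + (-340.0)²) = √(218743.290 + 115600.000) = 578.2 m
  B: √((-251.9)² + (-41.8)²) = √(63453.610 + 1747.240) = 255.3 m
  C: √((-383.0)² + (-36.6)²) = √(146689.000 + 1339.560) = 384.7 m
  → nearest: B (255.3 m)

P→B; Q→A; R→B; S→C; T→B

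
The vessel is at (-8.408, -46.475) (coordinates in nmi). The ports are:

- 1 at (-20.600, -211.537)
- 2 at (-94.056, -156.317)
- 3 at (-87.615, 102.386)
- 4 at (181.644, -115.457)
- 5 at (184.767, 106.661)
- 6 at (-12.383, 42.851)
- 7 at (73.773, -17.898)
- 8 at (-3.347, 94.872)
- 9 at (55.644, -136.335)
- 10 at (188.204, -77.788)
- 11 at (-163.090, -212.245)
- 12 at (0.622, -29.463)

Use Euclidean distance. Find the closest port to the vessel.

Distances from (-8.408, -46.475):
1: 165.512 nmi
2: 139.287 nmi
3: 168.622 nmi
4: 202.184 nmi
5: 246.510 nmi
6: 89.414 nmi
7: 87.008 nmi
8: 141.438 nmi
9: 110.352 nmi
10: 199.090 nmi
11: 226.729 nmi
12: 19.260 nmi
Minimum: 12 at 19.260 nmi.

12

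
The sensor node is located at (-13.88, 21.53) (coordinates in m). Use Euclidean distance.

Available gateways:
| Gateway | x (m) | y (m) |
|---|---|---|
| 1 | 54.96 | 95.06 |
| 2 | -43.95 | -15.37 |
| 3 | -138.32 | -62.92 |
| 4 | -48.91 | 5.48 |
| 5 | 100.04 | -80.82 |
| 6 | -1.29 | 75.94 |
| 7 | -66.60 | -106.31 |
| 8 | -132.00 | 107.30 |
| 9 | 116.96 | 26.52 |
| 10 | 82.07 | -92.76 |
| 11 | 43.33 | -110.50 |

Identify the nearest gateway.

Distances from (-13.88, 21.53):
1: √((68.84)² + (73.53)²) = √(4738.9456 + 5406.6609) = 100.73 m
2: √((-30.07)² + (-36.90)²) = √(904.2049 + 1361.6100) = 47.60 m
3: √((-124.44)² + (-84.45)²) = √(15485.3136 + 7131.8025) = 150.39 m
4: √((-35.03)² + (-16.05)²) = √(1227.1009 + 257.6025) = 38.53 m
5: √((113.92)² + (-102.35)²) = √(12977.7664 + 10475.5225) = 153.14 m
6: √((12.59)² + (54.41)²) = √(158.5081 + 2960.4481) = 55.85 m
7: √((-52.72)² + (-127.84)²) = √(2779.3984 + 16343.0656) = 138.28 m
8: √((-118.12)² + (85.77)²) = √(13952.3344 + 7356.4929) = 145.98 m
9: √((130.84)² + (4.99)²) = √(17119.1056 + 24.9001) = 130.94 m
10: √((95.95)² + (-114.29)²) = √(9206.4025 + 13062.2041) = 149.23 m
11: √((57.21)² + (-132.03)²) = √(3272.9841 + 17431.9209) = 143.89 m
Minimum: 4 at 38.53 m.

4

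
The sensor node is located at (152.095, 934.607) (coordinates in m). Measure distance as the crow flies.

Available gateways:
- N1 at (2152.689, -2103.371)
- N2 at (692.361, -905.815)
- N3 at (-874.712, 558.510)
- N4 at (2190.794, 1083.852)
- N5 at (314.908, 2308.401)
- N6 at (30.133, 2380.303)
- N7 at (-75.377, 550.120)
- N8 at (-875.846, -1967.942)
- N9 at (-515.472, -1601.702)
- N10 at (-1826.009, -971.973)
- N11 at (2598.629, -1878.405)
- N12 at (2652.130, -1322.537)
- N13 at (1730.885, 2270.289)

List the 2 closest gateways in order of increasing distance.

Distances from (152.095, 934.607):
N1: √((2000.594)² + (-3037.978)²) = √(4002376.35284 + 9229310.32848) = 3637.539 m
N2: √((540.266)² + (-1840.422)²) = √(291887.35076 + 3387153.13808) = 1918.083 m
N3: √((-1026.807)² + (-376.097)²) = √(1054332.61525 + 141448.95341) = 1093.518 m
N4: √((2038.699)² + (149.245)²) = √(4156293.61260 + 22274.07003) = 2044.155 m
N5: √((162.813)² + (1373.794)²) = √(26508.07297 + 1887309.95444) = 1383.408 m
N6: √((-121.962)² + (1445.696)²) = √(14874.72944 + 2090036.92442) = 1450.831 m
N7: √((-227.472)² + (-384.487)²) = √(51743.51078 + 147830.25317) = 446.737 m
N8: √((-1027.941)² + (-2902.549)²) = √(1056662.69948 + 8424790.69740) = 3079.197 m
N9: √((-667.567)² + (-2536.309)²) = √(445645.69949 + 6432863.34348) = 2622.691 m
N10: √((-1978.104)² + (-1906.580)²) = √(3912895.43482 + 3635047.29640) = 2747.352 m
N11: √((2446.534)² + (-2813.012)²) = √(5985528.61316 + 7913036.51214) = 3728.078 m
N12: √((2500.035)² + (-2257.144)²) = √(6250175.00123 + 5094699.03674) = 3368.215 m
N13: √((1578.790)² + (1335.682)²) = √(2492577.86410 + 1784046.40512) = 2068.000 m
Sorted: N7 (446.737 m) < N3 (1093.518 m) < N5 (1383.408 m) < N6 (1450.831 m) < …

N7, N3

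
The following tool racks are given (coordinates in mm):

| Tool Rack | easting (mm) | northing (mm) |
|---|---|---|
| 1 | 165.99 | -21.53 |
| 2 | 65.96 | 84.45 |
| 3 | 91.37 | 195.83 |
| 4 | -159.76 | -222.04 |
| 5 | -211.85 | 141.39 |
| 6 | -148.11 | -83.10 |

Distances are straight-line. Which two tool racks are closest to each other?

Pairwise distances:
1–2: 145.73 mm
1–3: 229.81 mm
1–4: 382.51 mm
1–5: 411.47 mm
1–6: 320.08 mm
2–3: 114.24 mm
2–4: 380.64 mm
2–5: 283.59 mm
2–6: 271.84 mm
3–4: 487.53 mm
3–5: 308.07 mm
3–6: 367.63 mm
4–5: 367.14 mm
4–6: 139.43 mm
5–6: 233.36 mm
Closest pair: 2–3 at 114.24 mm.

2 and 3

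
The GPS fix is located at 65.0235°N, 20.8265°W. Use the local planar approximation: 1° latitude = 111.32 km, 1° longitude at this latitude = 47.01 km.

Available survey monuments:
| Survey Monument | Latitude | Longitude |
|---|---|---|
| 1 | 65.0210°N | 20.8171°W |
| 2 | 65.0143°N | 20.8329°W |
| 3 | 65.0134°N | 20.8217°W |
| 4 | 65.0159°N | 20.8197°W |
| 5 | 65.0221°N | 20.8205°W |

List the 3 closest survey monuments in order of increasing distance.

5, 1, 4

Distances from 65.0235°N, 20.8265°W:
1: √((-0.0025·111.32)² + (0.0094·47.01)²) = √(0.077451 + 0.195270) = 0.5222 km
2: √((-0.0092·111.32)² + (-0.0064·47.01)²) = √(1.048871 + 0.090519) = 1.0674 km
3: √((-0.0101·111.32)² + (0.0048·47.01)²) = √(1.264122 + 0.050917) = 1.1468 km
4: √((-0.0076·111.32)² + (0.0068·47.01)²) = √(0.715770 + 0.102188) = 0.9044 km
5: √((-0.0014·111.32)² + (0.0060·47.01)²) = √(0.024289 + 0.079558) = 0.3223 km
Sorted: 5 (0.3223 km) < 1 (0.5222 km) < 4 (0.9044 km) < 2 (1.0674 km) < 3 (1.1468 km)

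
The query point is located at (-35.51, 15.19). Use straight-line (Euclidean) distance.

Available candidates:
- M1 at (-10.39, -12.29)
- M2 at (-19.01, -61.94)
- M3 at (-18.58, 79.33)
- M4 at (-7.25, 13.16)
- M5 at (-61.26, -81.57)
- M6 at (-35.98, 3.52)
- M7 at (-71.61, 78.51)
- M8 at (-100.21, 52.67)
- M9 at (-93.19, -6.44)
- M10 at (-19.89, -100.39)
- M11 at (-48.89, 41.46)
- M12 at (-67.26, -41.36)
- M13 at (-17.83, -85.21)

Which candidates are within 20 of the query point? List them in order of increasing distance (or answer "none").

Distances from (-35.51, 15.19):
M1: √((25.12)² + (-27.48)²) = √(631.0144 + 755.1504) = 37.23
M2: √((16.50)² + (-77.13)²) = √(272.2500 + 5949.0369) = 78.88
M3: √((16.93)² + (64.14)²) = √(286.6249 + 4113.9396) = 66.34
M4: √((28.26)² + (-2.03)²) = √(798.6276 + 4.1209) = 28.33
M5: √((-25.75)² + (-96.76)²) = √(663.0625 + 9362.4976) = 100.13
M6: √((-0.47)² + (-11.67)²) = √(0.2209 + 136.1889) = 11.68
M7: √((-36.10)² + (63.32)²) = √(1303.2100 + 4009.4224) = 72.89
M8: √((-64.70)² + (37.48)²) = √(4186.0900 + 1404.7504) = 74.77
M9: √((-57.68)² + (-21.63)²) = √(3326.9824 + 467.8569) = 61.60
M10: √((15.62)² + (-115.58)²) = √(243.9844 + 13358.7364) = 116.63
M11: √((-13.38)² + (26.27)²) = √(179.0244 + 690.1129) = 29.48
M12: √((-31.75)² + (-56.55)²) = √(1008.0625 + 3197.9025) = 64.85
M13: √((17.68)² + (-100.40)²) = √(312.5824 + 10080.1600) = 101.94
Threshold 20: M6 (11.68) is within range.

M6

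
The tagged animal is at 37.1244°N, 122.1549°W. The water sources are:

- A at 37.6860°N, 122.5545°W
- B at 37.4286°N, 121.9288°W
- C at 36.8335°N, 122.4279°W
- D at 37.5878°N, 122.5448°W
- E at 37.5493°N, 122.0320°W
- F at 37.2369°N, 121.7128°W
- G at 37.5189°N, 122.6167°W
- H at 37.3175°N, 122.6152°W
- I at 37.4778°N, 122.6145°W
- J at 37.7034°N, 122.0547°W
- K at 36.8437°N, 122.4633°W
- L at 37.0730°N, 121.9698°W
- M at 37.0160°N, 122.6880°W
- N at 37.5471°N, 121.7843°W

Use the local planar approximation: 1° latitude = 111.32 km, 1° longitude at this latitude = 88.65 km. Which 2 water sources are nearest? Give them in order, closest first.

L, B

Distances from 37.1244°N, 122.1549°W:
A: 71.8562 km
B: 39.3509 km
C: 40.4273 km
D: 62.0951 km
E: 48.5384 km
F: 41.1444 km
G: 60.0380 km
H: 46.1213 km
I: 56.6366 km
J: 65.0635 km
K: 41.5195 km
L: 17.3781 km
M: 48.7756 km
N: 57.3893 km
Sorted: L (17.3781 km) < B (39.3509 km) < C (40.4273 km) < F (41.1444 km) < …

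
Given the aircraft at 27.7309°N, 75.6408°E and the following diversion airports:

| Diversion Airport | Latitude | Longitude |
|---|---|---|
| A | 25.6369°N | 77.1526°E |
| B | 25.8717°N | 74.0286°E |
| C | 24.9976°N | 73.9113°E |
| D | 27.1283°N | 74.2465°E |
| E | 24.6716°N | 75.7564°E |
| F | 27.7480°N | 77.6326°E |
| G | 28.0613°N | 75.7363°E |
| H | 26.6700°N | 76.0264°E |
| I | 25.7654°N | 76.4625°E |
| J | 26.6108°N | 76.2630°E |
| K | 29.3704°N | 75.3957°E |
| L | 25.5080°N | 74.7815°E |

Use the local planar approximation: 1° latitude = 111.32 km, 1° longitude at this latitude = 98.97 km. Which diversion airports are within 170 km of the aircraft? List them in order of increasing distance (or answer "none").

Distances from 27.7309°N, 75.6408°E:
A: 276.9919 km
B: 261.3316 km
C: 349.1125 km
D: 153.4348 km
E: 340.7534 km
F: 197.1376 km
G: 37.9751 km
H: 124.1123 km
I: 233.4239 km
J: 139.0664 km
K: 184.1141 km
L: 261.6596 km
Threshold 170 km: G (37.9751 km), H (124.1123 km), J (139.0664 km), D (153.4348 km) are within range.

G, H, J, D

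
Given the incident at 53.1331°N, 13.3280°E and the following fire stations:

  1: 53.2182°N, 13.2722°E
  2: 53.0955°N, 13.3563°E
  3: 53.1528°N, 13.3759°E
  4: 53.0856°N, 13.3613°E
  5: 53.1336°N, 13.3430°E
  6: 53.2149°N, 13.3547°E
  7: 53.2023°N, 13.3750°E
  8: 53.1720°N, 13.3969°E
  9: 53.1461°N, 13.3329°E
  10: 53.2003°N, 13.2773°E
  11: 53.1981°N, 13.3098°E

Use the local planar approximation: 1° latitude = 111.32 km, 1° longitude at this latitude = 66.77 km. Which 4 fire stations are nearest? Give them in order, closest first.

5, 9, 3, 2

Distances from 53.1331°N, 13.3280°E:
1: 10.1797 km
2: 4.5924 km
3: 3.8779 km
4: 5.7362 km
5: 1.0031 km
6: 9.2788 km
7: 8.3180 km
8: 6.3179 km
9: 1.4837 km
10: 8.2110 km
11: 7.3371 km
Sorted: 5 (1.0031 km) < 9 (1.4837 km) < 3 (3.8779 km) < 2 (4.5924 km) < 4 (5.7362 km) < 8 (6.3179 km) < …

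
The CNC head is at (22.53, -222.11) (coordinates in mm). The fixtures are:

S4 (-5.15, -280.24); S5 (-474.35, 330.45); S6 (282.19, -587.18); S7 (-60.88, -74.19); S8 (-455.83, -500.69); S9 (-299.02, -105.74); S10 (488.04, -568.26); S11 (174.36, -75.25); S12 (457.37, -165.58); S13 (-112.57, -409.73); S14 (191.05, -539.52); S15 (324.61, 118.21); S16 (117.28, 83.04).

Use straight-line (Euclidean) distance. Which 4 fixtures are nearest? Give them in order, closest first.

Distances from (22.53, -222.11):
S4: 64.38 mm
S5: 743.11 mm
S6: 447.99 mm
S7: 169.82 mm
S8: 553.57 mm
S9: 341.96 mm
S10: 580.10 mm
S11: 211.23 mm
S12: 438.50 mm
S13: 231.20 mm
S14: 359.37 mm
S15: 455.05 mm
S16: 319.52 mm
Sorted: S4 (64.38 mm) < S7 (169.82 mm) < S11 (211.23 mm) < S13 (231.20 mm) < S16 (319.52 mm) < S9 (341.96 mm) < …

S4, S7, S11, S13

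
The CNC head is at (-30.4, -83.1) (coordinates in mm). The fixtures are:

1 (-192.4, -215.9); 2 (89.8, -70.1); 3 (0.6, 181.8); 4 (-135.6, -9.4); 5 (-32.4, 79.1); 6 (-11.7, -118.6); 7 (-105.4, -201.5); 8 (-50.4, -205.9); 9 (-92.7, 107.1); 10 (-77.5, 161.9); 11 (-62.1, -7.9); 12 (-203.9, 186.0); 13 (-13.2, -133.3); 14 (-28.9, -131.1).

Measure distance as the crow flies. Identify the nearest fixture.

6

Distances from (-30.4, -83.1):
1: √((-162.0)² + (-132.8)²) = √(26244.000 + 17635.840) = 209.5 mm
2: √((120.2)² + (13.0)²) = √(14448.040 + 169.000) = 120.9 mm
3: √((31.0)² + (264.9)²) = √(961.000 + 70172.010) = 266.7 mm
4: √((-105.2)² + (73.7)²) = √(11067.040 + 5431.690) = 128.4 mm
5: √((-2.0)² + (162.2)²) = √(4.000 + 26308.840) = 162.2 mm
6: √((18.7)² + (-35.5)²) = √(349.690 + 1260.250) = 40.1 mm
7: √((-75.0)² + (-118.4)²) = √(5625.000 + 14018.560) = 140.2 mm
8: √((-20.0)² + (-122.8)²) = √(400.000 + 15079.840) = 124.4 mm
9: √((-62.3)² + (190.2)²) = √(3881.290 + 36176.040) = 200.1 mm
10: √((-47.1)² + (245.0)²) = √(2218.410 + 60025.000) = 249.5 mm
11: √((-31.7)² + (75.2)²) = √(1004.890 + 5655.040) = 81.6 mm
12: √((-173.5)² + (269.1)²) = √(30102.250 + 72414.810) = 320.2 mm
13: √((17.2)² + (-50.2)²) = √(295.840 + 2520.040) = 53.1 mm
14: √((1.5)² + (-48.0)²) = √(2.250 + 2304.000) = 48.0 mm
Minimum: 6 at 40.1 mm.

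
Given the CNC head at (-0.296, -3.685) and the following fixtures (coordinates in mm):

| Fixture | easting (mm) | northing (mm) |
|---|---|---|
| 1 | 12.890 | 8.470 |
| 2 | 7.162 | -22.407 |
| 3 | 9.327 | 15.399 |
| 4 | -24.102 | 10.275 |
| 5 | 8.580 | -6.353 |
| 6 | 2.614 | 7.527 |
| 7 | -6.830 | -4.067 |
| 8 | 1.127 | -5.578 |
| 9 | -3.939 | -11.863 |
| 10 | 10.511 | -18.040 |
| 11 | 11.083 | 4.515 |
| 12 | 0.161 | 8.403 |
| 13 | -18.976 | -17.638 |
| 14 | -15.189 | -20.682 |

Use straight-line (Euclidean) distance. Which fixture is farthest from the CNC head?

Distances from (-0.296, -3.685):
1: √((13.186)² + (12.155)²) = √(173.87060 + 147.74403) = 17.934 mm
2: √((7.458)² + (-18.722)²) = √(55.62176 + 350.51328) = 20.153 mm
3: √((9.623)² + (19.084)²) = √(92.60213 + 364.19906) = 21.373 mm
4: √((-23.806)² + (13.960)²) = √(566.72564 + 194.88160) = 27.597 mm
5: √((8.876)² + (-2.668)²) = √(78.78338 + 7.11822) = 9.268 mm
6: √((2.910)² + (11.212)²) = √(8.46810 + 125.70894) = 11.583 mm
7: √((-6.534)² + (-0.382)²) = √(42.69316 + 0.14592) = 6.545 mm
8: √((1.423)² + (-1.893)²) = √(2.02493 + 3.58345) = 2.368 mm
9: √((-3.643)² + (-8.178)²) = √(13.27145 + 66.87968) = 8.953 mm
10: √((10.807)² + (-14.355)²) = √(116.79125 + 206.06602) = 17.968 mm
11: √((11.379)² + (8.200)²) = √(129.48164 + 67.24000) = 14.026 mm
12: √((0.457)² + (12.088)²) = √(0.20885 + 146.11974) = 12.097 mm
13: √((-18.680)² + (-13.953)²) = √(348.94240 + 194.68621) = 23.316 mm
14: √((-14.893)² + (-16.997)²) = √(221.80145 + 288.89801) = 22.599 mm
Maximum: 4 at 27.597 mm.

4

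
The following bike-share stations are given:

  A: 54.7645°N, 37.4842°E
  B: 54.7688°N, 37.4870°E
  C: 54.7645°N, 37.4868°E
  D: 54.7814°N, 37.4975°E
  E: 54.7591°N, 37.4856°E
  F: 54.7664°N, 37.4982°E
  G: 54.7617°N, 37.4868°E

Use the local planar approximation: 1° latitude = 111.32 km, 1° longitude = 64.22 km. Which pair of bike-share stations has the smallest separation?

A and C

Pairwise distances:
A–C: 0.1670 km
E–G: 0.2995 km
C–G: 0.3117 km
A–G: 0.3536 km
B–C: 0.4788 km
A–B: 0.5113 km
C–E: 0.6060 km
A–E: 0.6078 km
C–F: 0.7620 km
B–F: 0.7673 km
B–G: 0.7905 km
F–G: 0.8998 km
A–F: 0.9236 km
B–E: 1.0835 km
E–F: 1.1468 km
B–D: 1.5563 km
D–F: 1.6704 km
C–D: 2.0029 km
A–D: 2.0661 km
D–G: 2.2981 km
D–E: 2.5974 km
Closest pair: A–C at 0.1670 km.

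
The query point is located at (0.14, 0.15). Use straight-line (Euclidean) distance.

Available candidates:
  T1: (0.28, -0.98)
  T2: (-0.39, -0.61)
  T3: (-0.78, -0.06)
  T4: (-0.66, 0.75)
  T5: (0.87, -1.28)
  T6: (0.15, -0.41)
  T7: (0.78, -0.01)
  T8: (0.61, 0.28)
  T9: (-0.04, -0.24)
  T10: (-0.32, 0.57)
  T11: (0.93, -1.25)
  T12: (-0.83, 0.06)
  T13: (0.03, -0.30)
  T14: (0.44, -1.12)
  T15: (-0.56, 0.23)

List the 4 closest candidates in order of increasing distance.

T9, T13, T8, T6

Distances from (0.14, 0.15):
T1: √((0.14)² + (-1.13)²) = √(0.01960 + 1.27690) = 1.139
T2: √((-0.53)² + (-0.76)²) = √(0.28090 + 0.57760) = 0.927
T3: √((-0.92)² + (-0.21)²) = √(0.84640 + 0.04410) = 0.944
T4: √((-0.80)² + (0.60)²) = √(0.64000 + 0.36000) = 1.000
T5: √((0.73)² + (-1.43)²) = √(0.53290 + 2.04490) = 1.606
T6: √((0.01)² + (-0.56)²) = √(0.00010 + 0.31360) = 0.560
T7: √((0.64)² + (-0.16)²) = √(0.40960 + 0.02560) = 0.660
T8: √((0.47)² + (0.13)²) = √(0.22090 + 0.01690) = 0.488
T9: √((-0.18)² + (-0.39)²) = √(0.03240 + 0.15210) = 0.430
T10: √((-0.46)² + (0.42)²) = √(0.21160 + 0.17640) = 0.623
T11: √((0.79)² + (-1.40)²) = √(0.62410 + 1.96000) = 1.608
T12: √((-0.97)² + (-0.09)²) = √(0.94090 + 0.00810) = 0.974
T13: √((-0.11)² + (-0.45)²) = √(0.01210 + 0.20250) = 0.463
T14: √((0.30)² + (-1.27)²) = √(0.09000 + 1.61290) = 1.305
T15: √((-0.70)² + (0.08)²) = √(0.49000 + 0.00640) = 0.705
Sorted: T9 (0.430) < T13 (0.463) < T8 (0.488) < T6 (0.560) < T10 (0.623) < T7 (0.660) < …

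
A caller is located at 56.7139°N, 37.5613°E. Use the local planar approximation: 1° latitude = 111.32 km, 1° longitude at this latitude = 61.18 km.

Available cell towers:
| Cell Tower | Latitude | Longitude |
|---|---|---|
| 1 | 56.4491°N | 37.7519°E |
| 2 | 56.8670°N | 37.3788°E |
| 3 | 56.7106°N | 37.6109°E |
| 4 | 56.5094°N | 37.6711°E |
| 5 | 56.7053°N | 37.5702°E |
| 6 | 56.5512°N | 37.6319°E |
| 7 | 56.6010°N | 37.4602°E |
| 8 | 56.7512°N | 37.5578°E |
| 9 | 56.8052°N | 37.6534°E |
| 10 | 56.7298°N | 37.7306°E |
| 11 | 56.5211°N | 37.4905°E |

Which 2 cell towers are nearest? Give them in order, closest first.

5, 3

Distances from 56.7139°N, 37.5613°E:
1: 31.7002 km
2: 20.3748 km
3: 3.0567 km
4: 23.7354 km
5: 1.1014 km
6: 18.6197 km
7: 14.0076 km
8: 4.1578 km
9: 11.6210 km
10: 10.5079 km
11: 21.8952 km
Sorted: 5 (1.1014 km) < 3 (3.0567 km) < 8 (4.1578 km) < 10 (10.5079 km) < …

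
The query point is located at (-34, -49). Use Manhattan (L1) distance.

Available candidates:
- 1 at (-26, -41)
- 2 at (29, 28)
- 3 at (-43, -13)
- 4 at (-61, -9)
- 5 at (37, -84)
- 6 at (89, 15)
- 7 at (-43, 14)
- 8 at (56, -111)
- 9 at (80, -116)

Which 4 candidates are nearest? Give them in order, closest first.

1, 3, 4, 7

Distances from (-34, -49):
1: 16
2: 140
3: 45
4: 67
5: 106
6: 187
7: 72
8: 152
9: 181
Sorted: 1 (16) < 3 (45) < 4 (67) < 7 (72) < 5 (106) < 2 (140) < …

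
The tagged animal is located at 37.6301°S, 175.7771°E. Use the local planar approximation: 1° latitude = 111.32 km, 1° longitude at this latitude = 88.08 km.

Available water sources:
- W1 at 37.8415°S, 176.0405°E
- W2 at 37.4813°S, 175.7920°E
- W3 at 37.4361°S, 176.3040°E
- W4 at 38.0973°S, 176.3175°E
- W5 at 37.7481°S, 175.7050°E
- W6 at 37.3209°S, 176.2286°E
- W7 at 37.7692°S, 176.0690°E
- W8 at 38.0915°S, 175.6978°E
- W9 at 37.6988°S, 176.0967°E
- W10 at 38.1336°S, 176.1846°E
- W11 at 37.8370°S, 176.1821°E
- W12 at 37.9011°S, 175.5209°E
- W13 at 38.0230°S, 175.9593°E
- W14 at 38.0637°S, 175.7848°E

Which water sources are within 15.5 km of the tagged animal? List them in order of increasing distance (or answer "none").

Distances from 37.6301°S, 175.7771°E:
W1: √((-0.2114·111.32)² + (0.2634·88.08)²) = √(553.804348 + 538.252621) = 33.0463 km
W2: √((0.1488·111.32)² + (0.0149·88.08)²) = √(274.379877 + 1.722373) = 16.6163 km
W3: √((0.1940·111.32)² + (0.5269·88.08)²) = √(466.390671 + 2153.827953) = 51.1881 km
W4: √((-0.4672·111.32)² + (0.5404·88.08)²) = √(2704.905292 + 2265.610729) = 70.5019 km
W5: √((-0.1180·111.32)² + (-0.0721·88.08)²) = √(172.548191 + 40.329714) = 14.5903 km
W6: √((0.3092·111.32)² + (0.4515·88.08)²) = √(1184.746313 + 1581.503368) = 52.5951 km
W7: √((-0.1391·111.32)² + (0.2919·88.08)²) = √(239.773209 + 661.032484) = 30.0134 km
W8: √((-0.4614·111.32)² + (-0.0793·88.08)²) = √(2638.162700 + 48.786649) = 51.8358 km
W9: √((-0.0687·111.32)² + (0.3196·88.08)²) = √(58.487071 + 792.443219) = 29.1707 km
W10: √((-0.5035·111.32)² + (0.4075·88.08)²) = √(3141.559902 + 1288.278735) = 66.5570 km
W11: √((-0.2069·111.32)² + (0.4050·88.08)²) = √(530.477999 + 1272.520122) = 42.4617 km
W12: √((-0.2710·111.32)² + (-0.2562·88.08)²) = √(910.091330 + 509.228689) = 37.6739 km
W13: √((-0.3929·111.32)² + (0.1822·88.08)²) = √(1912.980103 + 257.543953) = 46.5889 km
W14: √((-0.4336·111.32)² + (0.0077·88.08)²) = √(2329.833805 + 0.459977) = 48.2731 km
Threshold 15.5 km: W5 (14.5903 km) is within range.

W5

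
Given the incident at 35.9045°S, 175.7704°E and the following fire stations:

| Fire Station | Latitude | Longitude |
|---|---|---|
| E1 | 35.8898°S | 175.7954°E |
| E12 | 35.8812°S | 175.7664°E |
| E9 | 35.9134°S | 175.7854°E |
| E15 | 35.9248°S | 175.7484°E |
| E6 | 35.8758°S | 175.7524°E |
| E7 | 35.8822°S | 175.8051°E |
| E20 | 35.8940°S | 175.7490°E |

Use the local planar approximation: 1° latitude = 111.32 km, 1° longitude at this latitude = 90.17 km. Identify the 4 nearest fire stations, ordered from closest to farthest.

Distances from 35.9045°S, 175.7704°E:
E1: 2.7856 km
E12: 2.6187 km
E9: 1.6766 km
E15: 3.0070 km
E6: 3.5835 km
E7: 3.9941 km
E20: 2.2560 km
Sorted: E9 (1.6766 km) < E20 (2.2560 km) < E12 (2.6187 km) < E1 (2.7856 km) < E15 (3.0070 km) < E6 (3.5835 km) < …

E9, E20, E12, E1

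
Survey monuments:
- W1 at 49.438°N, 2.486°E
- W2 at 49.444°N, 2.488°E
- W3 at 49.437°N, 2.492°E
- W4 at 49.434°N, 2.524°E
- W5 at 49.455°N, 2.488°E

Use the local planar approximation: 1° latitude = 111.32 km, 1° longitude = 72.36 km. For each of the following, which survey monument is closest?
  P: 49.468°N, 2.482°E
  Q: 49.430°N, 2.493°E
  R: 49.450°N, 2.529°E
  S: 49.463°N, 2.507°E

P at 49.468°N, 2.482°E:
  W1: √((-0.030·111.32)² + (0.004·72.36)²) = √(11.15293 + 0.08378) = 3.352 km
  W2: √((-0.024·111.32)² + (0.006·72.36)²) = √(7.13787 + 0.18849) = 2.707 km
  W3: √((-0.031·111.32)² + (0.010·72.36)²) = √(11.90885 + 0.52360) = 3.526 km
  W4: √((-0.034·111.32)² + (0.042·72.36)²) = √(14.32532 + 9.23625) = 4.854 km
  W5: √((-0.013·111.32)² + (0.006·72.36)²) = √(2.09427 + 0.18849) = 1.511 km
  → nearest: W5 (1.511 km)
Q at 49.430°N, 2.493°E:
  W1: √((0.008·111.32)² + (-0.007·72.36)²) = √(0.79310 + 0.25656) = 1.025 km
  W2: √((0.014·111.32)² + (-0.005·72.36)²) = √(2.42886 + 0.13090) = 1.600 km
  W3: √((0.007·111.32)² + (-0.001·72.36)²) = √(0.60721 + 0.00524) = 0.783 km
  W4: √((0.004·111.32)² + (0.031·72.36)²) = √(0.19827 + 5.03177) = 2.287 km
  W5: √((0.025·111.32)² + (-0.005·72.36)²) = √(7.74509 + 0.13090) = 2.806 km
  → nearest: W3 (0.783 km)
R at 49.450°N, 2.529°E:
  W1: √((-0.012·111.32)² + (-0.043·72.36)²) = √(1.78447 + 9.68131) = 3.386 km
  W2: √((-0.006·111.32)² + (-0.041·72.36)²) = √(0.44612 + 8.80166) = 3.041 km
  W3: √((-0.013·111.32)² + (-0.037·72.36)²) = √(2.09427 + 7.16804) = 3.043 km
  W4: √((-0.016·111.32)² + (-0.005·72.36)²) = √(3.17239 + 0.13090) = 1.817 km
  W5: √((0.005·111.32)² + (-0.041·72.36)²) = √(0.30980 + 8.80166) = 3.019 km
  → nearest: W4 (1.817 km)
S at 49.463°N, 2.507°E:
  W1: √((-0.025·111.32)² + (-0.021·72.36)²) = √(7.74509 + 2.30906) = 3.171 km
  W2: √((-0.019·111.32)² + (-0.019·72.36)²) = √(4.47356 + 1.89019) = 2.523 km
  W3: √((-0.026·111.32)² + (-0.015·72.36)²) = √(8.37709 + 1.17809) = 3.091 km
  W4: √((-0.029·111.32)² + (0.017·72.36)²) = √(10.42179 + 1.51320) = 3.455 km
  W5: √((-0.008·111.32)² + (-0.019·72.36)²) = √(0.79310 + 1.89019) = 1.638 km
  → nearest: W5 (1.638 km)

P→W5; Q→W3; R→W4; S→W5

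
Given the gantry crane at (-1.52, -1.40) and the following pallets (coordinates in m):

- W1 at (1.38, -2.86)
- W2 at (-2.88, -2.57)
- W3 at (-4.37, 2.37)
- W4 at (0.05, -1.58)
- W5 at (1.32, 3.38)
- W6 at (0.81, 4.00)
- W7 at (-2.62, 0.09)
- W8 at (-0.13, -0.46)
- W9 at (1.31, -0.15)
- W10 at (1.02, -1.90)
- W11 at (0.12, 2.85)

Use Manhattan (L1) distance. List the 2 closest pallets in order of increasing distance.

Distances from (-1.52, -1.40):
W1: |2.90| + |-1.46| = 2.90 + 1.46 = 4.36 m
W2: |-1.36| + |-1.17| = 1.36 + 1.17 = 2.53 m
W3: |-2.85| + |3.77| = 2.85 + 3.77 = 6.62 m
W4: |1.57| + |-0.18| = 1.57 + 0.18 = 1.75 m
W5: |2.84| + |4.78| = 2.84 + 4.78 = 7.62 m
W6: |2.33| + |5.40| = 2.33 + 5.40 = 7.73 m
W7: |-1.10| + |1.49| = 1.10 + 1.49 = 2.59 m
W8: |1.39| + |0.94| = 1.39 + 0.94 = 2.33 m
W9: |2.83| + |1.25| = 2.83 + 1.25 = 4.08 m
W10: |2.54| + |-0.50| = 2.54 + 0.50 = 3.04 m
W11: |1.64| + |4.25| = 1.64 + 4.25 = 5.89 m
Sorted: W4 (1.75 m) < W8 (2.33 m) < W2 (2.53 m) < W7 (2.59 m) < …

W4, W8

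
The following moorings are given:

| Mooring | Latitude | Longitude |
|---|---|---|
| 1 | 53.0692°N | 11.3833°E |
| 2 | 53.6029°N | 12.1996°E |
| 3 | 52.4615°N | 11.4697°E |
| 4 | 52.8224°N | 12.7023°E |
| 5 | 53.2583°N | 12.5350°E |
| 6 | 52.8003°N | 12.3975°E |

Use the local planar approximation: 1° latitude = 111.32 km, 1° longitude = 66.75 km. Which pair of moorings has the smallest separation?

4 and 6

Pairwise distances:
1–2: 80.6143 km
1–3: 67.8946 km
1–4: 92.2303 km
1–5: 79.7060 km
1–6: 74.0205 km
2–3: 136.0813 km
2–4: 93.1397 km
2–5: 44.4160 km
2–6: 90.3167 km
3–4: 91.5610 km
3–5: 113.6842 km
3–6: 72.5110 km
4–5: 49.7928 km
4–6: 20.4936 km
5–6: 51.8041 km
Closest pair: 4–6 at 20.4936 km.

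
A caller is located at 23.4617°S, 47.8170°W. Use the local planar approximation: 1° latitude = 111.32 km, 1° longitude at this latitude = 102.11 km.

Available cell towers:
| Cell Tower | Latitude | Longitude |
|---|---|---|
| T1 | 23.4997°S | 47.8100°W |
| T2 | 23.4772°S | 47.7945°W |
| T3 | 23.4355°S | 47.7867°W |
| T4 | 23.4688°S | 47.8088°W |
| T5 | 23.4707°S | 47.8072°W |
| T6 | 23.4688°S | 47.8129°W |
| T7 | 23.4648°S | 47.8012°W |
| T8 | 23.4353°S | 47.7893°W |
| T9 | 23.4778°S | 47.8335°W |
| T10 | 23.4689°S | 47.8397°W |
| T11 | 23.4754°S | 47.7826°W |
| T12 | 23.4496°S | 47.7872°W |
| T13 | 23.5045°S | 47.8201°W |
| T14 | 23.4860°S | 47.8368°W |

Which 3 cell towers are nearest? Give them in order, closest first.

Distances from 23.4617°S, 47.8170°W:
T1: √((-0.0380·111.32)² + (0.0070·102.11)²) = √(17.894254 + 0.510896) = 4.2901 km
T2: √((-0.0155·111.32)² + (0.0225·102.11)²) = √(2.977212 + 5.278391) = 2.8733 km
T3: √((0.0262·111.32)² + (0.0303·102.11)²) = √(8.506462 + 9.572421) = 4.2519 km
T4: √((-0.0071·111.32)² + (0.0082·102.11)²) = √(0.624688 + 0.701075) = 1.1514 km
T5: √((-0.0090·111.32)² + (0.0098·102.11)²) = √(1.003764 + 1.001356) = 1.4160 km
T6: √((-0.0071·111.32)² + (0.0041·102.11)²) = √(0.624688 + 0.175269) = 0.8944 km
T7: √((-0.0031·111.32)² + (0.0158·102.11)²) = √(0.119088 + 2.602860) = 1.6498 km
T8: √((0.0264·111.32)² + (0.0277·102.11)²) = √(8.636828 + 8.000112) = 4.0788 km
T9: √((-0.0161·111.32)² + (-0.0165·102.11)²) = √(3.212167 + 2.838602) = 2.4598 km
T10: √((-0.0072·111.32)² + (-0.0227·102.11)²) = √(0.642409 + 5.372647) = 2.4526 km
T11: √((-0.0137·111.32)² + (0.0344·102.11)²) = √(2.325881 + 12.338246) = 3.8294 km
T12: √((0.0121·111.32)² + (0.0298·102.11)²) = √(1.814334 + 9.259107) = 3.3277 km
T13: √((-0.0428·111.32)² + (-0.0031·102.11)²) = √(22.700422 + 0.100198) = 4.7750 km
T14: √((-0.0243·111.32)² + (-0.0198·102.11)²) = √(7.317436 + 4.087586) = 3.3771 km
Sorted: T6 (0.8944 km) < T4 (1.1514 km) < T5 (1.4160 km) < T7 (1.6498 km) < T10 (2.4526 km) < …

T6, T4, T5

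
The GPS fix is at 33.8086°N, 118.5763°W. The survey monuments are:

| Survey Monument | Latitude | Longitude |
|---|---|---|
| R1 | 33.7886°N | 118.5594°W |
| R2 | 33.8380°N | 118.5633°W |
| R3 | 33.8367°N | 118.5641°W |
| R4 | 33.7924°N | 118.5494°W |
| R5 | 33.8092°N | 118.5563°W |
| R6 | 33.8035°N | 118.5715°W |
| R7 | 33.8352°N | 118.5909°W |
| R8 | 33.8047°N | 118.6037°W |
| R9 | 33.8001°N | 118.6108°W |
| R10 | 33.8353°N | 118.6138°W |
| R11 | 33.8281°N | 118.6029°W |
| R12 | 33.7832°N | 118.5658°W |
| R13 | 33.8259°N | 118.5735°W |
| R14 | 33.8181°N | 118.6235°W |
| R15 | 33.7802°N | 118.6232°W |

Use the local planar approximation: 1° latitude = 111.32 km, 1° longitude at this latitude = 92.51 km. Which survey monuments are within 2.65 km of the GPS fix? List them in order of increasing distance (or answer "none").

R6, R5, R13, R8

Distances from 33.8086°N, 118.5763°W:
R1: √((-0.0200·111.32)² + (0.0169·92.51)²) = √(4.956857 + 2.444279) = 2.7205 km
R2: √((0.0294·111.32)² + (0.0130·92.51)²) = √(10.711272 + 1.446319) = 3.4868 km
R3: √((0.0281·111.32)² + (0.0122·92.51)²) = √(9.784960 + 1.273788) = 3.3255 km
R4: √((-0.0162·111.32)² + (0.0269·92.51)²) = √(3.252194 + 6.192727) = 3.0733 km
R5: √((0.0006·111.32)² + (0.0200·92.51)²) = √(0.004461 + 3.423240) = 1.8514 km
R6: √((-0.0051·111.32)² + (0.0048·92.51)²) = √(0.322320 + 0.197179) = 0.7208 km
R7: √((0.0266·111.32)² + (-0.0146·92.51)²) = √(8.768184 + 1.824245) = 3.2546 km
R8: √((-0.0039·111.32)² + (-0.0274·92.51)²) = √(0.188484 + 6.425079) = 2.5717 km
R9: √((-0.0085·111.32)² + (-0.0345·92.51)²) = √(0.895332 + 10.186279) = 3.3289 km
R10: √((0.0267·111.32)² + (-0.0375·92.51)²) = √(8.834234 + 12.034828) = 4.5683 km
R11: √((0.0195·111.32)² + (-0.0266·92.51)²) = √(4.712112 + 6.055369) = 3.2814 km
R12: √((-0.0254·111.32)² + (0.0105·92.51)²) = √(7.994915 + 0.943531) = 2.9897 km
R13: √((0.0173·111.32)² + (0.0028·92.51)²) = √(3.708844 + 0.067096) = 1.9432 km
R14: √((0.0095·111.32)² + (-0.0472·92.51)²) = √(1.118391 + 19.066078) = 4.4927 km
R15: √((-0.0284·111.32)² + (-0.0469·92.51)²) = √(9.995006 + 18.824483) = 5.3684 km
Threshold 2.65 km: R6 (0.7208 km), R5 (1.8514 km), R13 (1.9432 km), R8 (2.5717 km) are within range.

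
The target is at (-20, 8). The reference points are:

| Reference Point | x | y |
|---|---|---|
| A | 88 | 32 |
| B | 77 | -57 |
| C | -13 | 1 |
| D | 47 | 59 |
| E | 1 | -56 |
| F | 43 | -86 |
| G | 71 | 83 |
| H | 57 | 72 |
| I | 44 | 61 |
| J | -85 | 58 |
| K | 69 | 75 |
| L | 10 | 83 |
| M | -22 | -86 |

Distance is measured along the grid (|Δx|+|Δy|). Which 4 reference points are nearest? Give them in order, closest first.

Distances from (-20, 8):
A: 132
B: 162
C: 14
D: 118
E: 85
F: 157
G: 166
H: 141
I: 117
J: 115
K: 156
L: 105
M: 96
Sorted: C (14) < E (85) < M (96) < L (105) < J (115) < I (117) < …

C, E, M, L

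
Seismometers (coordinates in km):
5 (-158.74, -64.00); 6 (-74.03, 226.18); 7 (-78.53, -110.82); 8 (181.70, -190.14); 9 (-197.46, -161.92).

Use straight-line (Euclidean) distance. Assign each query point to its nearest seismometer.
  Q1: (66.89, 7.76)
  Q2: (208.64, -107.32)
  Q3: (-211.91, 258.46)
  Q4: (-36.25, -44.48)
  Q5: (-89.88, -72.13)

Q1 at (66.89, 7.76):
  5: √((-225.63)² + (-71.76)²) = √(50908.8969 + 5149.4976) = 236.77 km
  6: √((-140.92)² + (218.42)²) = √(19858.4464 + 47707.2964) = 259.93 km
  7: √((-145.42)² + (-118.58)²) = √(21146.9764 + 14061.2164) = 187.64 km
  8: √((114.81)² + (-197.90)²) = √(13181.3361 + 39164.4100) = 228.79 km
  9: √((-264.35)² + (-169.68)²) = √(69880.9225 + 28791.3024) = 314.12 km
  → nearest: 7 (187.64 km)
Q2 at (208.64, -107.32):
  5: √((-367.38)² + (43.32)²) = √(134968.0644 + 1876.6224) = 369.93 km
  6: √((-282.67)² + (333.50)²) = √(79902.3289 + 111222.2500) = 437.18 km
  7: √((-287.17)² + (-3.50)²) = √(82466.6089 + 12.2500) = 287.19 km
  8: √((-26.94)² + (-82.82)²) = √(725.7636 + 6859.1524) = 87.09 km
  9: √((-406.10)² + (-54.60)²) = √(164917.2100 + 2981.1600) = 409.75 km
  → nearest: 8 (87.09 km)
Q3 at (-211.91, 258.46):
  5: √((53.17)² + (-322.46)²) = √(2827.0489 + 103980.4516) = 326.81 km
  6: √((137.88)² + (-32.28)²) = √(19010.8944 + 1041.9984) = 141.61 km
  7: √((133.38)² + (-369.28)²) = √(17790.2244 + 136367.7184) = 392.63 km
  8: √((393.61)² + (-448.60)²) = √(154928.8321 + 201241.9600) = 596.80 km
  9: √((14.45)² + (-420.38)²) = √(208.8025 + 176719.3444) = 420.63 km
  → nearest: 6 (141.61 km)
Q4 at (-36.25, -44.48):
  5: √((-122.49)² + (-19.52)²) = √(15003.8001 + 381.0304) = 124.04 km
  6: √((-37.78)² + (270.66)²) = √(1427.3284 + 73256.8356) = 273.28 km
  7: √((-42.28)² + (-66.34)²) = √(1787.5984 + 4400.9956) = 78.67 km
  8: √((217.95)² + (-145.66)²) = √(47502.2025 + 21216.8356) = 262.14 km
  9: √((-161.21)² + (-117.44)²) = √(25988.6641 + 13792.1536) = 199.45 km
  → nearest: 7 (78.67 km)
Q5 at (-89.88, -72.13):
  5: √((-68.86)² + (8.13)²) = √(4741.6996 + 66.0969) = 69.34 km
  6: √((15.85)² + (298.31)²) = √(251.2225 + 88988.8561) = 298.73 km
  7: √((11.35)² + (-38.69)²) = √(128.8225 + 1496.9161) = 40.32 km
  8: √((271.58)² + (-118.01)²) = √(73755.6964 + 13926.3601) = 296.11 km
  9: √((-107.58)² + (-89.79)²) = √(11573.4564 + 8062.2441) = 140.13 km
  → nearest: 7 (40.32 km)

Q1→7; Q2→8; Q3→6; Q4→7; Q5→7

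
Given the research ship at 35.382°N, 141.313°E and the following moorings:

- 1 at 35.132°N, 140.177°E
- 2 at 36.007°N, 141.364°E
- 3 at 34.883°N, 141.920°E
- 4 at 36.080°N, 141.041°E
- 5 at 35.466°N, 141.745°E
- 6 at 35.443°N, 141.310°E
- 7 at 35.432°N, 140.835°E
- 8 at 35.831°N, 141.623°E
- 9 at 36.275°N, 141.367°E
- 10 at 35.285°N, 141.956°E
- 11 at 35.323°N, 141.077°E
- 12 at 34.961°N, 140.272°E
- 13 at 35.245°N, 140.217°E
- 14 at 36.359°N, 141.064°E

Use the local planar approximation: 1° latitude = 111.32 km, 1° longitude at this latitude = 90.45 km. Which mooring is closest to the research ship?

6

Distances from 35.382°N, 141.313°E:
1: 106.453 km
2: 69.728 km
3: 78.103 km
4: 81.503 km
5: 40.178 km
6: 6.796 km
7: 43.592 km
8: 57.310 km
9: 99.529 km
10: 59.153 km
11: 22.334 km
12: 105.177 km
13: 100.299 km
14: 111.067 km
Minimum: 6 at 6.796 km.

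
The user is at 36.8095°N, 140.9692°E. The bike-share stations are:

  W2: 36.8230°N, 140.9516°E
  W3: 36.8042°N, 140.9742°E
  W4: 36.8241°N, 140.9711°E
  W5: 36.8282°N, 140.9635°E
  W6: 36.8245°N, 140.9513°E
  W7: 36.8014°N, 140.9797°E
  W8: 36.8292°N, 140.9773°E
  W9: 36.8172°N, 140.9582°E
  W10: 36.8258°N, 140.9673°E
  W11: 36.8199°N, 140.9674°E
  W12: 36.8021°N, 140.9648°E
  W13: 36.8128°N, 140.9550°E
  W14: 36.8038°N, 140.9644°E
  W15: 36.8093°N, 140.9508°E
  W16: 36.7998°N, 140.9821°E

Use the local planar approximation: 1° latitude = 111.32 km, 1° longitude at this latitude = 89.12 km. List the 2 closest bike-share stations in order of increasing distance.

Distances from 36.8095°N, 140.9692°E:
W2: √((0.0135·111.32)² + (-0.0176·89.12)²) = √(2.258468 + 2.460230) = 2.1723 km
W3: √((-0.0053·111.32)² + (0.0050·89.12)²) = √(0.348095 + 0.198559) = 0.7394 km
W4: √((0.0146·111.32)² + (0.0019·89.12)²) = √(2.641509 + 0.028672) = 1.6341 km
W5: √((0.0187·111.32)² + (-0.0057·89.12)²) = √(4.333408 + 0.258048) = 2.1428 km
W6: √((0.0150·111.32)² + (-0.0179·89.12)²) = √(2.788232 + 2.544816) = 2.3093 km
W7: √((-0.0081·111.32)² + (0.0105·89.12)²) = √(0.813048 + 0.875647) = 1.2995 km
W8: √((0.0197·111.32)² + (0.0081·89.12)²) = √(4.809267 + 0.521099) = 2.3088 km
W9: √((0.0077·111.32)² + (-0.0110·89.12)²) = √(0.734730 + 0.961027) = 1.3022 km
W10: √((0.0163·111.32)² + (-0.0019·89.12)²) = √(3.292468 + 0.028672) = 1.8224 km
W11: √((0.0104·111.32)² + (-0.0018·89.12)²) = √(1.340334 + 0.025733) = 1.1688 km
W12: √((-0.0074·111.32)² + (-0.0044·89.12)²) = √(0.678594 + 0.153764) = 0.9123 km
W13: √((0.0033·111.32)² + (-0.0142·89.12)²) = √(0.134950 + 1.601500) = 1.3177 km
W14: √((-0.0057·111.32)² + (-0.0048·89.12)²) = √(0.402621 + 0.182992) = 0.7653 km
W15: √((-0.0002·111.32)² + (-0.0184·89.12)²) = √(0.000496 + 2.688970) = 1.6400 km
W16: √((-0.0097·111.32)² + (0.0129·89.12)²) = √(1.165977 + 1.321691) = 1.5772 km
Sorted: W3 (0.7394 km) < W14 (0.7653 km) < W12 (0.9123 km) < W11 (1.1688 km) < …

W3, W14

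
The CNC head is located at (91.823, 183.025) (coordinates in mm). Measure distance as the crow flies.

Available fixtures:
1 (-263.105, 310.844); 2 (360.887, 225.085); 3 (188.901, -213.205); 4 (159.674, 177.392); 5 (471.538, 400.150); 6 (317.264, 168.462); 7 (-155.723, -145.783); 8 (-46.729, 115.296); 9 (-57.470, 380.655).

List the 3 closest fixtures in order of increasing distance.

4, 8, 6

Distances from (91.823, 183.025):
1: √((-354.928)² + (127.819)²) = √(125973.88518 + 16337.69676) = 377.242 mm
2: √((269.064)² + (42.060)²) = √(72395.43610 + 1769.04360) = 272.332 mm
3: √((97.078)² + (-396.230)²) = √(9424.13808 + 156998.21290) = 407.949 mm
4: √((67.851)² + (-5.633)²) = √(4603.75820 + 31.73069) = 68.084 mm
5: √((379.715)² + (217.125)²) = √(144183.48123 + 47143.26562) = 437.409 mm
6: √((225.441)² + (-14.563)²) = √(50823.64448 + 212.08097) = 225.911 mm
7: √((-247.546)² + (-328.808)²) = √(61279.02212 + 108114.70086) = 411.575 mm
8: √((-138.552)² + (-67.729)²) = √(19196.65670 + 4587.21744) = 154.220 mm
9: √((-149.293)² + (197.630)²) = √(22288.39985 + 39057.61690) = 247.681 mm
Sorted: 4 (68.084 mm) < 8 (154.220 mm) < 6 (225.911 mm) < 9 (247.681 mm) < 2 (272.332 mm) < …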